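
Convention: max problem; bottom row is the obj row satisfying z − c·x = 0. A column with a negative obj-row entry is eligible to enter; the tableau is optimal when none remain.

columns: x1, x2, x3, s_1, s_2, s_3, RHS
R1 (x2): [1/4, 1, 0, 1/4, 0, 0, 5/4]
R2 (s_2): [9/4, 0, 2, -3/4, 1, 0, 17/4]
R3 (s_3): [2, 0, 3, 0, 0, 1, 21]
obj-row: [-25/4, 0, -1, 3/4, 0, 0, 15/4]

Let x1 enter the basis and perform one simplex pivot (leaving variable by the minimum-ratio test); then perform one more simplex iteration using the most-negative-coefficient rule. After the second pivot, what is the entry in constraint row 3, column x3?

Ratio test on column x1 — row 1: (5/4)/(1/4) = 5; row 2: (17/4)/(9/4) = 17/9; row 3: 21/2 = 21/2. Minimum is 17/9 at row 2 (s_2 leaves); pivot element 9/4.
Divide row 2 by 9/4; eliminate column x1 from the other rows.
Second iteration: most negative obj-row entry is -4/3 in column s_1, so s_1 enters.
Ratio test on column s_1 — row 1: (7/9)/(1/3) = 7/3; row 2: entry -1/3 ≤ 0; row 3: (155/9)/(2/3) = 155/6. Minimum is 7/3 at row 1 (x2 leaves); pivot element 1/3.
Divide row 1 by 1/3; eliminate column s_1 from the other rows.
After both pivots, the entry at constraint row 3, column x3 is 5/3.

5/3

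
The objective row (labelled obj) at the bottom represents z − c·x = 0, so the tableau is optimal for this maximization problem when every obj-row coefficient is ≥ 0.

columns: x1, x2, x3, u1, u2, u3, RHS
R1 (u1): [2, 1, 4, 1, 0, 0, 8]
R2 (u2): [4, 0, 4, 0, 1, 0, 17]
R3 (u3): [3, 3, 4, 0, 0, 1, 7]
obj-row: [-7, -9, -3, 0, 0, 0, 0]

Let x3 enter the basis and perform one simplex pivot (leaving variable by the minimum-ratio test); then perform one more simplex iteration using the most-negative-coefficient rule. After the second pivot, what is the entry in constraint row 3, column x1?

Ratio test on column x3 — row 1: 8/4 = 2; row 2: 17/4 = 17/4; row 3: 7/4 = 7/4. Minimum is 7/4 at row 3 (u3 leaves); pivot element 4.
Divide row 3 by 4; eliminate column x3 from the other rows.
Second iteration: most negative obj-row entry is -27/4 in column x2, so x2 enters.
Ratio test on column x2 — row 1: entry -2 ≤ 0; row 2: entry -3 ≤ 0; row 3: (7/4)/(3/4) = 7/3. Minimum is 7/3 at row 3 (x3 leaves); pivot element 3/4.
Divide row 3 by 3/4; eliminate column x2 from the other rows.
After both pivots, the entry at constraint row 3, column x1 is 1.

1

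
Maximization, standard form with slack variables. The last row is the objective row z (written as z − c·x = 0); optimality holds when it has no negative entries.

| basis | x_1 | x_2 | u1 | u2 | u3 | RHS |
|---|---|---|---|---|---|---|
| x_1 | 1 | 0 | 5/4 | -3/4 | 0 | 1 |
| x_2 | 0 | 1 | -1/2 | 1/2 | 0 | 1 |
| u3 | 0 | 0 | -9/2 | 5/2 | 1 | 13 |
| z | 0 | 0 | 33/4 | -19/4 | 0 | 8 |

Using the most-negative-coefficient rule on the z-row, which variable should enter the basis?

u2

Negative z-row entries: u2: -19/4.
The most negative is -19/4 in column u2, so u2 enters.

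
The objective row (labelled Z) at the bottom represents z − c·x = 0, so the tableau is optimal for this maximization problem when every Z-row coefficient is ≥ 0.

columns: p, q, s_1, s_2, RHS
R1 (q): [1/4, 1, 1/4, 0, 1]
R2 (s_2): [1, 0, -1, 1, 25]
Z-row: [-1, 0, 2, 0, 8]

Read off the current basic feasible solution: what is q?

q is basic (row 1); its value is the RHS of that row, 1.

1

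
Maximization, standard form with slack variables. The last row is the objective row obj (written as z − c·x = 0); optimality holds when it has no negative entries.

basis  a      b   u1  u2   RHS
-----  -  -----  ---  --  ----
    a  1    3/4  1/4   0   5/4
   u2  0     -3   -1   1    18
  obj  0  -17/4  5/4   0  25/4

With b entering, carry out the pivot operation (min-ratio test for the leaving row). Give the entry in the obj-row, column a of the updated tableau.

Ratio test on column b — row 1: (5/4)/(3/4) = 5/3; row 2: entry -3 ≤ 0. Minimum is 5/3 at row 1 (a leaves); pivot element 3/4.
Divide row 1 by 3/4; eliminate column b from the other rows.
obj-row update in column a: 0 − (-17/4)·(4/3) = 17/3.

17/3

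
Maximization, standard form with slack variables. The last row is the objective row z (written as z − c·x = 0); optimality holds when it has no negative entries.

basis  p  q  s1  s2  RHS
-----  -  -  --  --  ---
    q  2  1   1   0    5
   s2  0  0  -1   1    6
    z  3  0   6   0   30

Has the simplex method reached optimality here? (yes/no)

yes

Every z-row coefficient is ≥ 0, so the tableau is optimal.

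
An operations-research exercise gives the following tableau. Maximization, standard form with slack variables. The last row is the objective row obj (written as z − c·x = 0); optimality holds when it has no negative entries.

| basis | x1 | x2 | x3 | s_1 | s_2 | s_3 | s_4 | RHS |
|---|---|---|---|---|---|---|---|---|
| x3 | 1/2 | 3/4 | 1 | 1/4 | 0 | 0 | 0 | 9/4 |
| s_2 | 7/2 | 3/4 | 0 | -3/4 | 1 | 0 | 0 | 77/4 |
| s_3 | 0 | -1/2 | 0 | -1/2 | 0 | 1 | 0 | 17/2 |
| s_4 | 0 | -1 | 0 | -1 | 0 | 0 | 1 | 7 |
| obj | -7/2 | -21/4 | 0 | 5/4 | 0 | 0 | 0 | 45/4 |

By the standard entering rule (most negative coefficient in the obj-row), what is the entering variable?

Negative obj-row entries: x1: -7/2, x2: -21/4.
The most negative is -21/4 in column x2, so x2 enters.

x2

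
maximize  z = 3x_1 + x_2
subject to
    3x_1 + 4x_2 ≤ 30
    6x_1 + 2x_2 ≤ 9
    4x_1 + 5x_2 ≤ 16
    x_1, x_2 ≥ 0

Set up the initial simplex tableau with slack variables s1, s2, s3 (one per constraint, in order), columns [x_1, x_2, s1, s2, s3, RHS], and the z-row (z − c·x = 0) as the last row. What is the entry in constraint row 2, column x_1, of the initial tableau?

Constraint 2 has coefficient 6 on x_1.

6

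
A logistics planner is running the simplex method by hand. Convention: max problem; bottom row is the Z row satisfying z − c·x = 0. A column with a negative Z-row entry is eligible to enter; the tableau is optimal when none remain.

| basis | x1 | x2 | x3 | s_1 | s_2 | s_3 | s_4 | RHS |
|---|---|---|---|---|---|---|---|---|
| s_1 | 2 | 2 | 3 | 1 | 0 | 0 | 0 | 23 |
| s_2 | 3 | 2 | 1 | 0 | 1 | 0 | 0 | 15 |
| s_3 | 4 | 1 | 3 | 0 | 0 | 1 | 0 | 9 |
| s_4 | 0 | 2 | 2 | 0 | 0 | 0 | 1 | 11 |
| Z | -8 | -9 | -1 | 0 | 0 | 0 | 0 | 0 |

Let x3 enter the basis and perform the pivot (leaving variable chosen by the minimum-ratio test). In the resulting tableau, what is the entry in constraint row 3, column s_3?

1/3

Ratio test on column x3 — row 1: 23/3 = 23/3; row 2: 15/1 = 15; row 3: 9/3 = 3; row 4: 11/2 = 11/2. Minimum is 3 at row 3 (s_3 leaves); pivot element 3.
Divide row 3 by 3; eliminate column x3 from the other rows.
In the new row 3, the s_3 entry is the old entry divided by the pivot: 1/3 = 1/3.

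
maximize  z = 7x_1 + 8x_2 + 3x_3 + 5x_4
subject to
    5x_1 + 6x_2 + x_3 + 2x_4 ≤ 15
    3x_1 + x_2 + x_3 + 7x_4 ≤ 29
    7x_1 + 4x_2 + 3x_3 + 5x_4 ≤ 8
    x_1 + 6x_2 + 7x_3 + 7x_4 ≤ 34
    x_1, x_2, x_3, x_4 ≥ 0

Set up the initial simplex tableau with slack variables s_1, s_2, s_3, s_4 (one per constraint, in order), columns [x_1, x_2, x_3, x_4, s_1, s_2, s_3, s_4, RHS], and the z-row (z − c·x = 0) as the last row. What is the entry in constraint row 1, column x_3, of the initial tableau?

1

Constraint 1 has coefficient 1 on x_3.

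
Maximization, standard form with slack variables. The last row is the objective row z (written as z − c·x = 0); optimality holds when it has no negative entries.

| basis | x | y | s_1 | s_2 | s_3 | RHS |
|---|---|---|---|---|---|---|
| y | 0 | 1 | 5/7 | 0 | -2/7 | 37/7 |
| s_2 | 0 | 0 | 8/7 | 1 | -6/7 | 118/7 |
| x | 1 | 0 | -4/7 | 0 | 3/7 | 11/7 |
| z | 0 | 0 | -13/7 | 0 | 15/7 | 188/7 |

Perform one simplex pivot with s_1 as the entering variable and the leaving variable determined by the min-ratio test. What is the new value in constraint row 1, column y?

Ratio test on column s_1 — row 1: (37/7)/(5/7) = 37/5; row 2: (118/7)/(8/7) = 59/4; row 3: entry -4/7 ≤ 0. Minimum is 37/5 at row 1 (y leaves); pivot element 5/7.
Divide row 1 by 5/7; eliminate column s_1 from the other rows.
In the new row 1, the y entry is the old entry divided by the pivot: 1/(5/7) = 7/5.

7/5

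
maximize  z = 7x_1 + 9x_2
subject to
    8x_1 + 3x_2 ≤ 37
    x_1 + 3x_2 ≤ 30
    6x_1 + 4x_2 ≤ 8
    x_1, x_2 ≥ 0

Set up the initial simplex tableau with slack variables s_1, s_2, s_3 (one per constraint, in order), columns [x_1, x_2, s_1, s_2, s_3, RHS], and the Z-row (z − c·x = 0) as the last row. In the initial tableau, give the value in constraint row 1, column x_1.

Constraint 1 has coefficient 8 on x_1.

8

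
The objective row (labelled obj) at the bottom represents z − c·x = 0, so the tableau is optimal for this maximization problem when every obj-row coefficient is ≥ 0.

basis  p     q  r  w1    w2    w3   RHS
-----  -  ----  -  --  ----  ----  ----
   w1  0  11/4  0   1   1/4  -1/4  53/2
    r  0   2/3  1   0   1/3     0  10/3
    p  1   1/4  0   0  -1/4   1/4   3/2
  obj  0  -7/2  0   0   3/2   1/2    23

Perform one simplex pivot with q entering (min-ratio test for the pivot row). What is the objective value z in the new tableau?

81/2

Ratio test on column q — row 1: (53/2)/(11/4) = 106/11; row 2: (10/3)/(2/3) = 5; row 3: (3/2)/(1/4) = 6. Minimum is 5 at row 2 (r leaves); pivot element 2/3.
Pivot on row 2; the obj-row RHS becomes 23 − (-7/2)·5 = 81/2.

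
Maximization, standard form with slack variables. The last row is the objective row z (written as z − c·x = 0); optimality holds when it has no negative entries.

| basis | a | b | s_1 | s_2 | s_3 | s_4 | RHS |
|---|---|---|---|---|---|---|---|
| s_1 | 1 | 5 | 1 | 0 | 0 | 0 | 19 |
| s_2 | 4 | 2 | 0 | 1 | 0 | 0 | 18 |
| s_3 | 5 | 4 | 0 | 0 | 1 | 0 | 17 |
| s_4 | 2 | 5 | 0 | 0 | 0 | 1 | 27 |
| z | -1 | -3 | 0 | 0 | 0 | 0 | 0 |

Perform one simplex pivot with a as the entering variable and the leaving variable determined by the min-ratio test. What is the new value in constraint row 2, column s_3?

Ratio test on column a — row 1: 19/1 = 19; row 2: 18/4 = 9/2; row 3: 17/5 = 17/5; row 4: 27/2 = 27/2. Minimum is 17/5 at row 3 (s_3 leaves); pivot element 5.
Divide row 3 by 5; eliminate column a from the other rows.
Row 2 update in column s_3: 0 − 4·(1/5) = -4/5.

-4/5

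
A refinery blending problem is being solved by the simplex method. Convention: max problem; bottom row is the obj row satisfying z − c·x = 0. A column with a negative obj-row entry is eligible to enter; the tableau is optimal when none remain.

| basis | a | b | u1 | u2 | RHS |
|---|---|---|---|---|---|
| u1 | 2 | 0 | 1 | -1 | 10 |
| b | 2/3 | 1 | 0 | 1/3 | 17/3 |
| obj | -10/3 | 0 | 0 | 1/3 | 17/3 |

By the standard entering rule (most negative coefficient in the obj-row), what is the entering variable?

a

Negative obj-row entries: a: -10/3.
The most negative is -10/3 in column a, so a enters.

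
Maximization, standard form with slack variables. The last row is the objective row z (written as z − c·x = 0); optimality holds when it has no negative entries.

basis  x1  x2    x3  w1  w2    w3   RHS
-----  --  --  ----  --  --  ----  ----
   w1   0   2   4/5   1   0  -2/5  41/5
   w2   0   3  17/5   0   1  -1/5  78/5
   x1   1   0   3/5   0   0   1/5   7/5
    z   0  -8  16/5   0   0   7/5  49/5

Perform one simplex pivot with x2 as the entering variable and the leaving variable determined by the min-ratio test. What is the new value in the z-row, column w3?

Ratio test on column x2 — row 1: (41/5)/2 = 41/10; row 2: (78/5)/3 = 26/5; row 3: entry 0 ≤ 0. Minimum is 41/10 at row 1 (w1 leaves); pivot element 2.
Divide row 1 by 2; eliminate column x2 from the other rows.
z-row update in column w3: 7/5 − (-8)·(-1/5) = -1/5.

-1/5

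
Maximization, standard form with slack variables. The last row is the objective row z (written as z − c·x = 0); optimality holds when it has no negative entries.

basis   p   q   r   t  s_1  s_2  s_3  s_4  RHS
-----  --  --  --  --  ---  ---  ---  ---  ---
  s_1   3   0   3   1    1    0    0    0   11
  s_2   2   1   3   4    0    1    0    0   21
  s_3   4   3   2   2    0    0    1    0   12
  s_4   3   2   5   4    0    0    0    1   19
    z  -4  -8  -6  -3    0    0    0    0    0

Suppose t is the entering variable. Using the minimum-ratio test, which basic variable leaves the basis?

Column t entries and ratios — s_1: 11/1 = 11; s_2: 21/4 = 21/4; s_3: 12/2 = 6; s_4: 19/4 = 19/4.
Smallest ratio is 19/4 in the row of s_4, so s_4 leaves.

s_4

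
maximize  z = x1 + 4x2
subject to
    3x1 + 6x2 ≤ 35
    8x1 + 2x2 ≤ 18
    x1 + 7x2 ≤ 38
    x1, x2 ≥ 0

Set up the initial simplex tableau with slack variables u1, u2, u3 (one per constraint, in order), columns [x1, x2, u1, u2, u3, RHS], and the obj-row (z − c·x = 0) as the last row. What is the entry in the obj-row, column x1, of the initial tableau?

-1

The obj-row carries the negated objective coefficients: the x1 entry is -1.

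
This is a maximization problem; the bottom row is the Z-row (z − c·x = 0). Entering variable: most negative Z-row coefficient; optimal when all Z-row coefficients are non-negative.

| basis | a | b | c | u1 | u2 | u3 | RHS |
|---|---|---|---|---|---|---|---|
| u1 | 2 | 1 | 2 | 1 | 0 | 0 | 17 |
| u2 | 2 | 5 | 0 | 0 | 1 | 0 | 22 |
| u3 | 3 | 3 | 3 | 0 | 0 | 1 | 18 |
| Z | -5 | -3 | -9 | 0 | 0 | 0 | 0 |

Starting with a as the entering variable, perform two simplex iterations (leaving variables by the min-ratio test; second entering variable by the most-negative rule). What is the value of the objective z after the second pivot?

54

Ratio test on column a — row 1: 17/2 = 17/2; row 2: 22/2 = 11; row 3: 18/3 = 6. Minimum is 6 at row 3 (u3 leaves); pivot element 3.
Pivot on row 3; the Z-row RHS becomes 0 − (-5)·6 = 30.
Next entering variable (most negative Z-row entry -4): c.
Ratio test on column c — row 1: entry 0 ≤ 0; row 2: entry -2 ≤ 0; row 3: 6/1 = 6. Minimum is 6 at row 3 (a leaves); pivot element 1.
After the second pivot the Z-row RHS is 30 − (-4)·6 = 54.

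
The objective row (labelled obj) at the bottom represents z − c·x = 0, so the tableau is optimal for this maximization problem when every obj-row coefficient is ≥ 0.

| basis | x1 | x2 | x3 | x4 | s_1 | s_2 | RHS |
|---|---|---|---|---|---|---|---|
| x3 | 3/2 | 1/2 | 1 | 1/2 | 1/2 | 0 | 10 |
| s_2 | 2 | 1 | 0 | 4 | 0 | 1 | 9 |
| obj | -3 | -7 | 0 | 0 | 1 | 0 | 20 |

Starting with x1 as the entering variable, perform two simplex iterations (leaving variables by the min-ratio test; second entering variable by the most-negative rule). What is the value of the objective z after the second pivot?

83

Ratio test on column x1 — row 1: 10/(3/2) = 20/3; row 2: 9/2 = 9/2. Minimum is 9/2 at row 2 (s_2 leaves); pivot element 2.
Pivot on row 2; the obj-row RHS becomes 20 − (-3)·(9/2) = 67/2.
Next entering variable (most negative obj-row entry -11/2): x2.
Ratio test on column x2 — row 1: entry -1/4 ≤ 0; row 2: (9/2)/(1/2) = 9. Minimum is 9 at row 2 (x1 leaves); pivot element 1/2.
After the second pivot the obj-row RHS is 67/2 − (-11/2)·9 = 83.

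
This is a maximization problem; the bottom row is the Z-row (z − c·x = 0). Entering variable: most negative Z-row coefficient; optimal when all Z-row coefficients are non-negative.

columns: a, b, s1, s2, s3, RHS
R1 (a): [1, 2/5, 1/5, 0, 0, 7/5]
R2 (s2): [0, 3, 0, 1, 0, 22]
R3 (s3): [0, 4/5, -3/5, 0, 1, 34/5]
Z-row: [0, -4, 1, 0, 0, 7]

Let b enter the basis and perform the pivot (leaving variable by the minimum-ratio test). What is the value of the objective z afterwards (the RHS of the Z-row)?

21

Ratio test on column b — row 1: (7/5)/(2/5) = 7/2; row 2: 22/3 = 22/3; row 3: (34/5)/(4/5) = 17/2. Minimum is 7/2 at row 1 (a leaves); pivot element 2/5.
Pivot on row 1; the Z-row RHS becomes 7 − (-4)·(7/2) = 21.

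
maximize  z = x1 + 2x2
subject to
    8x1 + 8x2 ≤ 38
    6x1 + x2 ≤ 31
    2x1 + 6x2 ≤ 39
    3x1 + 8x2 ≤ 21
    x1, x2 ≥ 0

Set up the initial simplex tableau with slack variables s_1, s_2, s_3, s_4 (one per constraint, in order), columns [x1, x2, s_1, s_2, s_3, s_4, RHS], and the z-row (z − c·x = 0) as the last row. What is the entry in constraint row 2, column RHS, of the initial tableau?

The RHS of constraint 2 is b_2 = 31.

31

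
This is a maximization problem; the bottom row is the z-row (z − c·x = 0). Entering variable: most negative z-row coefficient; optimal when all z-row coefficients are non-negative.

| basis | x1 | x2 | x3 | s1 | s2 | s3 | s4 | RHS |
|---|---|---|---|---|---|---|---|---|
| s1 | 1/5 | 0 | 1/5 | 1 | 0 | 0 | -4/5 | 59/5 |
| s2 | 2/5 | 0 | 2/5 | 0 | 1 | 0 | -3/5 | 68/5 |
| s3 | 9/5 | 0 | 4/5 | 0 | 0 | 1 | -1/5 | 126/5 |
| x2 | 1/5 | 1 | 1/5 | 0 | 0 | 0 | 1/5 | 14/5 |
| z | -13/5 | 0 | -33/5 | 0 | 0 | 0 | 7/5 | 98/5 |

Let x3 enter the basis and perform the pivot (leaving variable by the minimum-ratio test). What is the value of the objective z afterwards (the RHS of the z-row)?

112

Ratio test on column x3 — row 1: (59/5)/(1/5) = 59; row 2: (68/5)/(2/5) = 34; row 3: (126/5)/(4/5) = 63/2; row 4: (14/5)/(1/5) = 14. Minimum is 14 at row 4 (x2 leaves); pivot element 1/5.
Pivot on row 4; the z-row RHS becomes 98/5 − (-33/5)·14 = 112.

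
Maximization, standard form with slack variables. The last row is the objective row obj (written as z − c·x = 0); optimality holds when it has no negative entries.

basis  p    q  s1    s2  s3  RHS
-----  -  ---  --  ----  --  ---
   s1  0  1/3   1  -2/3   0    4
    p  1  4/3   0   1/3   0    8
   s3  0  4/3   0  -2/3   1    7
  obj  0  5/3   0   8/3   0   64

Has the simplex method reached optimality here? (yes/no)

Every obj-row coefficient is ≥ 0, so the tableau is optimal.

yes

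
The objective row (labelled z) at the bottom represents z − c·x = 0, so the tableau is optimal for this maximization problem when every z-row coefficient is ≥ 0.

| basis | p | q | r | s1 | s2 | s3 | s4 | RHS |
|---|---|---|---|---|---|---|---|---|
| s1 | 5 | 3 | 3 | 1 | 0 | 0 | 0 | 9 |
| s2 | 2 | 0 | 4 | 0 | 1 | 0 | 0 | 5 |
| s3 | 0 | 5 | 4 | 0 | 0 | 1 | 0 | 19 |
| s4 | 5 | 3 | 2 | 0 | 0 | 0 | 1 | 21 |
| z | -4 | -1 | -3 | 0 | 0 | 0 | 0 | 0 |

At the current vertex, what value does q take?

0

q is not in the basis, so in the current basic feasible solution q = 0.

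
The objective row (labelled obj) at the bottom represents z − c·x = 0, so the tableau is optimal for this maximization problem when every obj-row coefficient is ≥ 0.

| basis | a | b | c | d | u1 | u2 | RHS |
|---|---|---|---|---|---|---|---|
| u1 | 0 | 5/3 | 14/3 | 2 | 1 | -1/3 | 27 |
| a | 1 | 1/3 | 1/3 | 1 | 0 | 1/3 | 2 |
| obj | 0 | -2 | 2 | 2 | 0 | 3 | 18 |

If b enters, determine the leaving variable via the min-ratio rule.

a

Column b entries and ratios — u1: 27/(5/3) = 81/5; a: 2/(1/3) = 6.
Smallest ratio is 6 in the row of a, so a leaves.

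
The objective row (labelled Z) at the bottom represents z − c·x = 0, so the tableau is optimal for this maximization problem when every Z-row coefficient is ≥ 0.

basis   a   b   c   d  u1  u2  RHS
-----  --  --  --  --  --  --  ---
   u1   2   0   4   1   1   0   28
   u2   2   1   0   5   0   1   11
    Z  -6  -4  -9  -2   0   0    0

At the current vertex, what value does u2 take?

u2 is basic (row 2); its value is the RHS of that row, 11.

11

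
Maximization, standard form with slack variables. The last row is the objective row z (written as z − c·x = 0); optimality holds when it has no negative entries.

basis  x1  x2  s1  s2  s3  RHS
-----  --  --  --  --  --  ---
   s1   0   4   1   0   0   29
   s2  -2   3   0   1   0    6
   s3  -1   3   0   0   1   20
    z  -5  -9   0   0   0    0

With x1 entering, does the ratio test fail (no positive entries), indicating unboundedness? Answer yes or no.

Every constraint-row entry in column x1 is ≤ 0, so increasing x1 is unbounded.

yes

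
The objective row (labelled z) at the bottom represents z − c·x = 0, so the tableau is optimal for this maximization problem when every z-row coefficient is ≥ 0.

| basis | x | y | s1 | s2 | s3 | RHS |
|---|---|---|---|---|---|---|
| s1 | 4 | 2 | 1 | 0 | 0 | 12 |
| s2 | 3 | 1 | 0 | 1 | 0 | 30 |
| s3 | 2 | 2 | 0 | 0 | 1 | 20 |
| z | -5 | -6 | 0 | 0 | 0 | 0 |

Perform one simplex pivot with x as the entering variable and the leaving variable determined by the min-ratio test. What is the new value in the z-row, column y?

Ratio test on column x — row 1: 12/4 = 3; row 2: 30/3 = 10; row 3: 20/2 = 10. Minimum is 3 at row 1 (s1 leaves); pivot element 4.
Divide row 1 by 4; eliminate column x from the other rows.
z-row update in column y: -6 − (-5)·(1/2) = -7/2.

-7/2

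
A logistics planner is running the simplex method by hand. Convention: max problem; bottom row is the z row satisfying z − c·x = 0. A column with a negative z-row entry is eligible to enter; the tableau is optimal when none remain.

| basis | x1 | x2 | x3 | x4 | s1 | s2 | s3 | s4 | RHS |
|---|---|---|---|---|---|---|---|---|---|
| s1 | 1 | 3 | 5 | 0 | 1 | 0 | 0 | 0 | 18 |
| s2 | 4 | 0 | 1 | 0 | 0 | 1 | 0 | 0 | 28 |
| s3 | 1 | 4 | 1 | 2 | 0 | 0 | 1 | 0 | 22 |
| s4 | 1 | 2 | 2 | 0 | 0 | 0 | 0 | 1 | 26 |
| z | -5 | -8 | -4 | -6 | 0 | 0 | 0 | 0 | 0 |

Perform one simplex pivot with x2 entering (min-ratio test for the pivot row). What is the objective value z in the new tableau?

44

Ratio test on column x2 — row 1: 18/3 = 6; row 2: entry 0 ≤ 0; row 3: 22/4 = 11/2; row 4: 26/2 = 13. Minimum is 11/2 at row 3 (s3 leaves); pivot element 4.
Pivot on row 3; the z-row RHS becomes 0 − (-8)·(11/2) = 44.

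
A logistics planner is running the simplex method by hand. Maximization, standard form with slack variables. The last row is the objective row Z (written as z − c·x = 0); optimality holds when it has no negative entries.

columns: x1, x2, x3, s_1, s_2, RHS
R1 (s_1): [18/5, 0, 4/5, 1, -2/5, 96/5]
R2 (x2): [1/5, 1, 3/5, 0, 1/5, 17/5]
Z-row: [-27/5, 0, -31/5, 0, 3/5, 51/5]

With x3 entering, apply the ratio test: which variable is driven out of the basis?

Column x3 entries and ratios — s_1: (96/5)/(4/5) = 24; x2: (17/5)/(3/5) = 17/3.
Smallest ratio is 17/3 in the row of x2, so x2 leaves.

x2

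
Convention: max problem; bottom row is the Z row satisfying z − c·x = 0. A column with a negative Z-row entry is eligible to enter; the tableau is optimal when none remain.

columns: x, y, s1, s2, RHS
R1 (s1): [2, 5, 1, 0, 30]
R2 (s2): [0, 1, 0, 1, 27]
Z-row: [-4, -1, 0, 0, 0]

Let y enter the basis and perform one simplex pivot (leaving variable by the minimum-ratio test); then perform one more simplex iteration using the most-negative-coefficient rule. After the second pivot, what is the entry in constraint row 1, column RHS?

15

Ratio test on column y — row 1: 30/5 = 6; row 2: 27/1 = 27. Minimum is 6 at row 1 (s1 leaves); pivot element 5.
Divide row 1 by 5; eliminate column y from the other rows.
Second iteration: most negative Z-row entry is -18/5 in column x, so x enters.
Ratio test on column x — row 1: 6/(2/5) = 15; row 2: entry -2/5 ≤ 0. Minimum is 15 at row 1 (y leaves); pivot element 2/5.
Divide row 1 by 2/5; eliminate column x from the other rows.
After both pivots, the entry at constraint row 1, column RHS is 15.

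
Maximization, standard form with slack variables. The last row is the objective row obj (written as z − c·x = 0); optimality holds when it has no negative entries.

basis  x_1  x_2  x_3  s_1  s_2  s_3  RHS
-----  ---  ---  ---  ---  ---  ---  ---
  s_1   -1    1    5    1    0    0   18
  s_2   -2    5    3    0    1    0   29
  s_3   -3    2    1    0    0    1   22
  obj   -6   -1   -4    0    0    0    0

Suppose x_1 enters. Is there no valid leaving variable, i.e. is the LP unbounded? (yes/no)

yes

Every constraint-row entry in column x_1 is ≤ 0, so increasing x_1 is unbounded.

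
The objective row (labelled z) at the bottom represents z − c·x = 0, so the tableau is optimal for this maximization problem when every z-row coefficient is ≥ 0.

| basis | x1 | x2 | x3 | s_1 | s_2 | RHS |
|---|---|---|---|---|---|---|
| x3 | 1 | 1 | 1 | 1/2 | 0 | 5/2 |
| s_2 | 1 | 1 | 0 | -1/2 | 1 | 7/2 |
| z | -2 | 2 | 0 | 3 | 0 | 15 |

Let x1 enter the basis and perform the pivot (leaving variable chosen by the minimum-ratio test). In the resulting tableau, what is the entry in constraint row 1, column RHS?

Ratio test on column x1 — row 1: (5/2)/1 = 5/2; row 2: (7/2)/1 = 7/2. Minimum is 5/2 at row 1 (x3 leaves); pivot element 1.
Divide row 1 by 1; eliminate column x1 from the other rows.
In the new row 1, the RHS entry is the old entry divided by the pivot: (5/2)/1 = 5/2.

5/2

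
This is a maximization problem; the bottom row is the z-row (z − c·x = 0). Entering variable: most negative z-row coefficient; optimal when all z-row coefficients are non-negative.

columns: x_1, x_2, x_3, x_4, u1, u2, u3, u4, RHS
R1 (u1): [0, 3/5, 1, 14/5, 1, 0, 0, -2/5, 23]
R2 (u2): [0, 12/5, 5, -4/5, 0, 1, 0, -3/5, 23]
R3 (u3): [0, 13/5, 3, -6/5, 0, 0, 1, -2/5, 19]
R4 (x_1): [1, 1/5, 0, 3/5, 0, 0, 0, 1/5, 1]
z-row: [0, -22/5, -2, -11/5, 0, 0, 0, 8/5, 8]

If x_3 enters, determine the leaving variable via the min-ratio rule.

Column x_3 entries and ratios — u1: 23/1 = 23; u2: 23/5 = 23/5; u3: 19/3 = 19/3; x_1: 0 ≤ 0, skip.
Smallest ratio is 23/5 in the row of u2, so u2 leaves.

u2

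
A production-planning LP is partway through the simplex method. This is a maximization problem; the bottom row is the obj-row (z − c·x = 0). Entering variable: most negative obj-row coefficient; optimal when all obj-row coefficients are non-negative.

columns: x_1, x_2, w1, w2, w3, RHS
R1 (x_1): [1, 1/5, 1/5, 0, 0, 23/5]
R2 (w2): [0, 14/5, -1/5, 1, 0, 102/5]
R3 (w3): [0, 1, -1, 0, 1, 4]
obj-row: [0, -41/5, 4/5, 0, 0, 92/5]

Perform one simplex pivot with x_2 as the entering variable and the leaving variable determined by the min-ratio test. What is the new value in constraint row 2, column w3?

Ratio test on column x_2 — row 1: (23/5)/(1/5) = 23; row 2: (102/5)/(14/5) = 51/7; row 3: 4/1 = 4. Minimum is 4 at row 3 (w3 leaves); pivot element 1.
Divide row 3 by 1; eliminate column x_2 from the other rows.
Row 2 update in column w3: 0 − (14/5)·1 = -14/5.

-14/5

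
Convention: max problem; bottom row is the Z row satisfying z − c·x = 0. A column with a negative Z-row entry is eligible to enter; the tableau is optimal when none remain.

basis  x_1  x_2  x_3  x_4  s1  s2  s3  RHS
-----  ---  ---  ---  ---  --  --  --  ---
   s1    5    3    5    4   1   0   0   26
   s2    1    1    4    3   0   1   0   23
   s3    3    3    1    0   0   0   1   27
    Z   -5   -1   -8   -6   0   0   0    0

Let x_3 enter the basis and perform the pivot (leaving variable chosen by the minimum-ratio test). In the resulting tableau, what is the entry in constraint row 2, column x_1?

Ratio test on column x_3 — row 1: 26/5 = 26/5; row 2: 23/4 = 23/4; row 3: 27/1 = 27. Minimum is 26/5 at row 1 (s1 leaves); pivot element 5.
Divide row 1 by 5; eliminate column x_3 from the other rows.
Row 2 update in column x_1: 1 − 4·1 = -3.

-3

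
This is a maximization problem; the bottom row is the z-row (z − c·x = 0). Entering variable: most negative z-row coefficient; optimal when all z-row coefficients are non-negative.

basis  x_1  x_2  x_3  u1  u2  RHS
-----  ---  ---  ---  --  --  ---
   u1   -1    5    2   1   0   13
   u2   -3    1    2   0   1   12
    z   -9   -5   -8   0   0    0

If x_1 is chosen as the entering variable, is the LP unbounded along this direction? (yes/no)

Every constraint-row entry in column x_1 is ≤ 0, so increasing x_1 is unbounded.

yes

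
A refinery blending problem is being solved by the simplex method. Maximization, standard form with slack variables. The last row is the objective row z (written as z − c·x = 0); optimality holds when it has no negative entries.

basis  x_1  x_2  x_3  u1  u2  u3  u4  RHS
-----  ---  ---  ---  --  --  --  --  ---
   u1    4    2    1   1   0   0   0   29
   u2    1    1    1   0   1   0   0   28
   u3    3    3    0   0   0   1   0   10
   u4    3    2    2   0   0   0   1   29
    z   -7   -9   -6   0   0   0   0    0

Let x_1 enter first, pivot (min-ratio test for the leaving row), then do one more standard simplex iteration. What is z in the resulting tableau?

241/3

Ratio test on column x_1 — row 1: 29/4 = 29/4; row 2: 28/1 = 28; row 3: 10/3 = 10/3; row 4: 29/3 = 29/3. Minimum is 10/3 at row 3 (u3 leaves); pivot element 3.
Pivot on row 3; the z-row RHS becomes 0 − (-7)·(10/3) = 70/3.
Next entering variable (most negative z-row entry -6): x_3.
Ratio test on column x_3 — row 1: (47/3)/1 = 47/3; row 2: (74/3)/1 = 74/3; row 3: entry 0 ≤ 0; row 4: 19/2 = 19/2. Minimum is 19/2 at row 4 (u4 leaves); pivot element 2.
After the second pivot the z-row RHS is 70/3 − (-6)·(19/2) = 241/3.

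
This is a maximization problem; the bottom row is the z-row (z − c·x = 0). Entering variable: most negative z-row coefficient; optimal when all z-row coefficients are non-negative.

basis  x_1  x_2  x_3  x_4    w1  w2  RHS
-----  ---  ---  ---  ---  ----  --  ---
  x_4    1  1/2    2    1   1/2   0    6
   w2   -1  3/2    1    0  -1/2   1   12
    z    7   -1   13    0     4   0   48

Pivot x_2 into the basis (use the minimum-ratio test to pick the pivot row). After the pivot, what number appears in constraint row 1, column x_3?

5/3

Ratio test on column x_2 — row 1: 6/(1/2) = 12; row 2: 12/(3/2) = 8. Minimum is 8 at row 2 (w2 leaves); pivot element 3/2.
Divide row 2 by 3/2; eliminate column x_2 from the other rows.
Row 1 update in column x_3: 2 − (1/2)·(2/3) = 5/3.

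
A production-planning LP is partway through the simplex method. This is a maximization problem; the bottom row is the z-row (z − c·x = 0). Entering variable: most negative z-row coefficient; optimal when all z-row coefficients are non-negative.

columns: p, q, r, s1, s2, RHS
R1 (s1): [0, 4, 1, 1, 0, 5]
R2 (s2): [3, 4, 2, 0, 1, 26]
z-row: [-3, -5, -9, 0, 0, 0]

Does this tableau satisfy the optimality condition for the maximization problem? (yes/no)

The z-row has a negative entry -9 in column r, so it is not optimal.

no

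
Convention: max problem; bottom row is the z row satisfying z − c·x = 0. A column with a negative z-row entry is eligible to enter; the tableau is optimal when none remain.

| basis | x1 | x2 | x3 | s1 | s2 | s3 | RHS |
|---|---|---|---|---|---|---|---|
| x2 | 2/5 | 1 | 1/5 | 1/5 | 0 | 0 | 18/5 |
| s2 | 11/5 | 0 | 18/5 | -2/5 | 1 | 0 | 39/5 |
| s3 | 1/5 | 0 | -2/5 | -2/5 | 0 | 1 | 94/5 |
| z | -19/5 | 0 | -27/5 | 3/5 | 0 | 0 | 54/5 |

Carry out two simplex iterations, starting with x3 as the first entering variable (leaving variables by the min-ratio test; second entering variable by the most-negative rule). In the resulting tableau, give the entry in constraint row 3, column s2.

-1/11

Ratio test on column x3 — row 1: (18/5)/(1/5) = 18; row 2: (39/5)/(18/5) = 13/6; row 3: entry -2/5 ≤ 0. Minimum is 13/6 at row 2 (s2 leaves); pivot element 18/5.
Divide row 2 by 18/5; eliminate column x3 from the other rows.
Second iteration: most negative z-row entry is -1/2 in column x1, so x1 enters.
Ratio test on column x1 — row 1: (19/6)/(5/18) = 57/5; row 2: (13/6)/(11/18) = 39/11; row 3: (59/3)/(4/9) = 177/4. Minimum is 39/11 at row 2 (x3 leaves); pivot element 11/18.
Divide row 2 by 11/18; eliminate column x1 from the other rows.
After both pivots, the entry at constraint row 3, column s2 is -1/11.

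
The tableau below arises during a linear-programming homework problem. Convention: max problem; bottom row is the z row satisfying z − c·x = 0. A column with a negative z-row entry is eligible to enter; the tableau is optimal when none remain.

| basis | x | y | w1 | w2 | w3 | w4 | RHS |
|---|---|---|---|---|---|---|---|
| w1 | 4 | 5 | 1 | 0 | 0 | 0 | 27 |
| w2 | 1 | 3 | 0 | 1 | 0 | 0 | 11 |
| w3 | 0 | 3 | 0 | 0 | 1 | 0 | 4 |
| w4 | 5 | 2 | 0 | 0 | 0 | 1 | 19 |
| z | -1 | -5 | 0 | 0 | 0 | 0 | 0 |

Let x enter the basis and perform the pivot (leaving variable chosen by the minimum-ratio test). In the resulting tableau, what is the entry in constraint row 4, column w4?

Ratio test on column x — row 1: 27/4 = 27/4; row 2: 11/1 = 11; row 3: entry 0 ≤ 0; row 4: 19/5 = 19/5. Minimum is 19/5 at row 4 (w4 leaves); pivot element 5.
Divide row 4 by 5; eliminate column x from the other rows.
In the new row 4, the w4 entry is the old entry divided by the pivot: 1/5 = 1/5.

1/5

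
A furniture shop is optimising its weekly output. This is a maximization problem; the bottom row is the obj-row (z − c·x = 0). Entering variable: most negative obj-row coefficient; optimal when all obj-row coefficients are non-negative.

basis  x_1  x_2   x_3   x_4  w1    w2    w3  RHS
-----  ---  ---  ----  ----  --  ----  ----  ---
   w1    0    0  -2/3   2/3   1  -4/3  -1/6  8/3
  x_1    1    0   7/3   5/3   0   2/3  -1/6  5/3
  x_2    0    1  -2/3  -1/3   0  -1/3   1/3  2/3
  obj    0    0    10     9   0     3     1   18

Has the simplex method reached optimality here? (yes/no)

Every obj-row coefficient is ≥ 0, so the tableau is optimal.

yes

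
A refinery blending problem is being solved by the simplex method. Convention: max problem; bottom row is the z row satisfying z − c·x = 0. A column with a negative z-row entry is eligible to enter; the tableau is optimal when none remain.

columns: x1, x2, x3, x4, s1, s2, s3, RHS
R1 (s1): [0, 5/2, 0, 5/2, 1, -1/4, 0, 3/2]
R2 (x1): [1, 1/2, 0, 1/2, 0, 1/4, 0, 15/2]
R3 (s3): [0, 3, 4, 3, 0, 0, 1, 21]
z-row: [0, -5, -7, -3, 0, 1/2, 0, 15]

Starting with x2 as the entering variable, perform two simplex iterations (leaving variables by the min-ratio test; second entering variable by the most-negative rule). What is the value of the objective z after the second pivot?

Ratio test on column x2 — row 1: (3/2)/(5/2) = 3/5; row 2: (15/2)/(1/2) = 15; row 3: 21/3 = 7. Minimum is 3/5 at row 1 (s1 leaves); pivot element 5/2.
Pivot on row 1; the z-row RHS becomes 15 − (-5)·(3/5) = 18.
Next entering variable (most negative z-row entry -7): x3.
Ratio test on column x3 — row 1: entry 0 ≤ 0; row 2: entry 0 ≤ 0; row 3: (96/5)/4 = 24/5. Minimum is 24/5 at row 3 (s3 leaves); pivot element 4.
After the second pivot the z-row RHS is 18 − (-7)·(24/5) = 258/5.

258/5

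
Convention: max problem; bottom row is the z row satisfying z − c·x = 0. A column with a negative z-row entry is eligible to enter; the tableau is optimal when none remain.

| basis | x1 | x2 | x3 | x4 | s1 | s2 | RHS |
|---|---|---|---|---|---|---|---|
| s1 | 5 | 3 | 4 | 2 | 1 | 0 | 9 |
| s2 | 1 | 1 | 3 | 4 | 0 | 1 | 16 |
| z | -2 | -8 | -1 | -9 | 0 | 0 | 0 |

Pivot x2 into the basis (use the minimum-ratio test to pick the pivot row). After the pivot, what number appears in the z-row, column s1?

8/3

Ratio test on column x2 — row 1: 9/3 = 3; row 2: 16/1 = 16. Minimum is 3 at row 1 (s1 leaves); pivot element 3.
Divide row 1 by 3; eliminate column x2 from the other rows.
z-row update in column s1: 0 − (-8)·(1/3) = 8/3.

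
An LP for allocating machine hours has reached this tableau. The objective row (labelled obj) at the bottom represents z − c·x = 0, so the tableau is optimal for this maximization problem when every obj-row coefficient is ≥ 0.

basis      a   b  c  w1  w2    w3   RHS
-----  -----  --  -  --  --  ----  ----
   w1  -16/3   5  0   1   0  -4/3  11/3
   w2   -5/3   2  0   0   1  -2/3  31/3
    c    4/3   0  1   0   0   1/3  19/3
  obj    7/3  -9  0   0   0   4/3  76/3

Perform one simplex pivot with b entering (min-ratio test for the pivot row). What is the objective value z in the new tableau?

Ratio test on column b — row 1: (11/3)/5 = 11/15; row 2: (31/3)/2 = 31/6; row 3: entry 0 ≤ 0. Minimum is 11/15 at row 1 (w1 leaves); pivot element 5.
Pivot on row 1; the obj-row RHS becomes 76/3 − (-9)·(11/15) = 479/15.

479/15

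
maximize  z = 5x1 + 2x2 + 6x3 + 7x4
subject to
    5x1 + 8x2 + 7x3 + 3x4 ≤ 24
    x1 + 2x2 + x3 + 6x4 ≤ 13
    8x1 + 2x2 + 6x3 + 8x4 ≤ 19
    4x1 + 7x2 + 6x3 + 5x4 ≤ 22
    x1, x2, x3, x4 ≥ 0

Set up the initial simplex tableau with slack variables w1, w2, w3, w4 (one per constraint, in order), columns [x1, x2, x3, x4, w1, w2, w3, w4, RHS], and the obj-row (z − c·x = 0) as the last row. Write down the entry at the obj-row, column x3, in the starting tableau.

The obj-row carries the negated objective coefficients: the x3 entry is -6.

-6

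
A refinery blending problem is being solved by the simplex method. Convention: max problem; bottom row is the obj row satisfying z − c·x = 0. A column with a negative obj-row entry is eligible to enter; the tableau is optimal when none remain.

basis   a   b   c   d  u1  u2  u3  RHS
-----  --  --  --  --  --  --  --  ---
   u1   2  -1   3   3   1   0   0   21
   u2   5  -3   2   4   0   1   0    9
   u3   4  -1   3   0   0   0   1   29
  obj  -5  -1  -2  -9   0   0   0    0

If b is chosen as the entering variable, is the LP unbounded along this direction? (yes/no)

yes

Every constraint-row entry in column b is ≤ 0, so increasing b is unbounded.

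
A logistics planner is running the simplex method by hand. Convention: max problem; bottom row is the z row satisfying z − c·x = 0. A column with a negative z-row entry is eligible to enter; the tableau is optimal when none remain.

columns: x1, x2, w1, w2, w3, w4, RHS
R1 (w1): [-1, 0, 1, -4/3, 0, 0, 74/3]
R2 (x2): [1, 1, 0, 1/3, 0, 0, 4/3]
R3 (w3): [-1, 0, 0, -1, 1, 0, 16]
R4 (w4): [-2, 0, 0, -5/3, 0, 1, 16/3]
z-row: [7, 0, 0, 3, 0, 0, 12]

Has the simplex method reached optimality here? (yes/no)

yes

Every z-row coefficient is ≥ 0, so the tableau is optimal.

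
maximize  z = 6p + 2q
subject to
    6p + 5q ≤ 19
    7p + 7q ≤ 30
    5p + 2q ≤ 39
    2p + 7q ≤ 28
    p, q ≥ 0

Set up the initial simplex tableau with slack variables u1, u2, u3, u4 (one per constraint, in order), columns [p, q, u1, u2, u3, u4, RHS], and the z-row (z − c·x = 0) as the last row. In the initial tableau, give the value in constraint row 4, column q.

Constraint 4 has coefficient 7 on q.

7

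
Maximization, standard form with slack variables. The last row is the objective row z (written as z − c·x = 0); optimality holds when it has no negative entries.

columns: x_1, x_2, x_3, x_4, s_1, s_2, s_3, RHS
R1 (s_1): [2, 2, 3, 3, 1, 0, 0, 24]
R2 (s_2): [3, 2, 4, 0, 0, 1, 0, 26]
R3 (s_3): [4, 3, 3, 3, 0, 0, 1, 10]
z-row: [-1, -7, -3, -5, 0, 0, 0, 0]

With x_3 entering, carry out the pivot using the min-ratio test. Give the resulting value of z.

10

Ratio test on column x_3 — row 1: 24/3 = 8; row 2: 26/4 = 13/2; row 3: 10/3 = 10/3. Minimum is 10/3 at row 3 (s_3 leaves); pivot element 3.
Pivot on row 3; the z-row RHS becomes 0 − (-3)·(10/3) = 10.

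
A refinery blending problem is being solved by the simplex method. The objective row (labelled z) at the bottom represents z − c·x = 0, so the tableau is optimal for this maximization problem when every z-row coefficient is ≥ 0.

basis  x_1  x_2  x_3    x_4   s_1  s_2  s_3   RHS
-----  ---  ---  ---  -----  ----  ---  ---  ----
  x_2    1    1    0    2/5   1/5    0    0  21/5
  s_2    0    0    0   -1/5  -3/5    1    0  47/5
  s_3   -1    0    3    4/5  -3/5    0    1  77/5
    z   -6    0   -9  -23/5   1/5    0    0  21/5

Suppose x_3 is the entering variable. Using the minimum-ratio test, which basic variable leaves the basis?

Column x_3 entries and ratios — x_2: 0 ≤ 0, skip; s_2: 0 ≤ 0, skip; s_3: (77/5)/3 = 77/15.
Smallest ratio is 77/15 in the row of s_3, so s_3 leaves.

s_3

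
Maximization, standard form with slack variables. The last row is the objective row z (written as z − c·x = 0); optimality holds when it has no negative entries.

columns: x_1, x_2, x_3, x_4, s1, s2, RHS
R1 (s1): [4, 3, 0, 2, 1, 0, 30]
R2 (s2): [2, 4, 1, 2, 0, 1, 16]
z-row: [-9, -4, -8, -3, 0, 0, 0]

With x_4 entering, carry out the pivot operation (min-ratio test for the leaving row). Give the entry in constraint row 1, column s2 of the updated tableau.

-1

Ratio test on column x_4 — row 1: 30/2 = 15; row 2: 16/2 = 8. Minimum is 8 at row 2 (s2 leaves); pivot element 2.
Divide row 2 by 2; eliminate column x_4 from the other rows.
Row 1 update in column s2: 0 − 2·(1/2) = -1.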